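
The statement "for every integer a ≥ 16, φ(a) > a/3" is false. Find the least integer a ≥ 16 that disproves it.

A counterexample is any integer a ≥ 16 such that the claim fails; we check each in order.
a = 16: φ(16) = 8 and 16/3 = 16/3, so φ(16) > 16/3.
a = 17: φ(17) = 16 and 17/3 = 17/3, so φ(17) > 17/3.
a = 18: φ(18) = 6 and 18/3 = 6, so φ(18) ≤ 18/3.
So a = 18 is the smallest counterexample.

a = 18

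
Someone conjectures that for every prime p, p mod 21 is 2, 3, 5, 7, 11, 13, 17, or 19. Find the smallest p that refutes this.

p = 29

We need the least prime p for which the claim fails.
For p = 2, 3, 5, 7, 11, 13, 17, 19, 23 the conclusion holds.
p = 29: 29 mod 21 = 8 — not in {2, 3, 5, 7, 11, 13, 17, 19}.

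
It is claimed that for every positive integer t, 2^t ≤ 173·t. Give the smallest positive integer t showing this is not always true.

t = 11

Check each positive integer t in order until 2^t > 173·t.
The first 10 eligible values, up to t = 10, all satisfy the conclusion.
t = 11: 2^t = 2048 and 173·t = 1903, so 2048 > 1903.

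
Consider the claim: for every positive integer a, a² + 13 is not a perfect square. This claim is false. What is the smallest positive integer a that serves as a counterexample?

a = 6

The first 5 eligible values, up to a = 5, all satisfy the conclusion.
a = 6: 6² + 13 = 49 = 7², a perfect square.
Hence a = 6 is a counterexample.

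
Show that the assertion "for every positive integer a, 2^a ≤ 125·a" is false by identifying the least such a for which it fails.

A counterexample is any positive integer a such that 2^a > 125·a; we check each in order.
The first 10 eligible values, up to a = 10, all satisfy the conclusion.
a = 11: 2^a = 2048 and 125·a = 1375, so 2048 > 1375.
Thus a = 11 disproves the claim, and no smaller a works.

a = 11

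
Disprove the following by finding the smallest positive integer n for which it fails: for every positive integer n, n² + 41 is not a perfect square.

n = 20

We need the least positive integer n for which n² + 41 is a perfect square.
For n = 1, 2, 3, 4, …, 17, 18, 19 the conclusion holds.
n = 20: 20² + 41 = 441 = 21², a perfect square.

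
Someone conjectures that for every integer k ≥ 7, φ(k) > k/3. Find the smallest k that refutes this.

k = 12

We need the least integer k ≥ 7 for which the claim fails.
k = 7: φ(7) = 6 and 7/3 = 7/3, so φ(7) > 7/3.
k = 8: φ(8) = 4 and 8/3 = 8/3, so φ(8) > 8/3.
k = 9: φ(9) = 6 and 9/3 = 3, so φ(9) > 9/3.
k = 10: φ(10) = 4 and 10/3 = 10/3, so φ(10) > 10/3.
k = 11: φ(11) = 10 and 11/3 = 11/3, so φ(11) > 11/3.
k = 12: φ(12) = 4 and 12/3 = 4, so φ(12) ≤ 12/3.
So k = 12 is the smallest counterexample.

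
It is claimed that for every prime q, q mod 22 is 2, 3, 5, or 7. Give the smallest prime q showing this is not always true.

Check each prime q in order until the claim fails.
The first 4 eligible values, up to q = 7, all satisfy the conclusion.
q = 11: 11 mod 22 = 11 — not in {2, 3, 5, 7}.

q = 11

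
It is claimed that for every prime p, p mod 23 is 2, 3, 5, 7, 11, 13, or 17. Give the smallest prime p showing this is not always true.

p = 19

We need the least prime p for which the claim fails.
p = 2: 2 mod 23 = 2.
p = 3: 3 mod 23 = 3.
p = 5: 5 mod 23 = 5.
p = 7: 7 mod 23 = 7.
p = 11: 11 mod 23 = 11.
p = 13: 13 mod 23 = 13.
p = 17: 17 mod 23 = 17.
p = 19: 19 mod 23 = 19 — not in {2, 3, 5, 7, 11, 13, 17}.
Thus p = 19 disproves the claim, and no smaller p works.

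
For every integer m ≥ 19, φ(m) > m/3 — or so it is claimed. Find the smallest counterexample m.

For m = 19, 20, 21, 22, 23 the conclusion holds.
m = 24: φ(24) = 8 and 24/3 = 8, so φ(24) ≤ 24/3.

m = 24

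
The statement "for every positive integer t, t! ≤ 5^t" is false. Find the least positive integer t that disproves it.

t = 12

Check each positive integer t in order until t! > 5^t.
For t = 1, 2, 3, 4, …, 9, 10, 11 the conclusion holds.
t = 12: t! = 479001600 and 5^t = 244140625, so 479001600 > 244140625.
Hence t = 12 is a counterexample.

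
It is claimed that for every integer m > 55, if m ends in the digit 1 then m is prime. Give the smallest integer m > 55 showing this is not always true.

We need the least integer m > 55 for which m ends in the digit 1 but m is not prime.
For m = 61, 71 the conclusion holds.
m = 81: 81 ends in 1; 81 = 3 × 27, composite.
Hence m = 81 is a counterexample.

m = 81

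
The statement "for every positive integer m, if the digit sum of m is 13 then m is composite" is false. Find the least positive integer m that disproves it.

Check each positive integer m in order until the digit sum of m is 13 but m is prime.
m = 49: digit sum 13; 49 is composite.
m = 58: digit sum 13; 58 is composite.
m = 67: digit sum 13; 67 is prime, not composite.

m = 67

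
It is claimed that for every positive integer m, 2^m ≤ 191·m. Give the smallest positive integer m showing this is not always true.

m = 12

For m = 1, 2, 3, 4, …, 9, 10, 11 the conclusion holds.
m = 12: 2^m = 4096 and 191·m = 2292, so 4096 > 2292.
Hence m = 12 is a counterexample.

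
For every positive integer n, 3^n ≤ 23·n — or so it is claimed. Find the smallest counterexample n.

n = 5

For n = 1, 2, 3, 4 the conclusion holds.
n = 5: 3^n = 243 and 23·n = 115, so 243 > 115.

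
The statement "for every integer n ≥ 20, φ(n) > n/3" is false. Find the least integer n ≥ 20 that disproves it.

n = 24

n = 20: φ(20) = 8 and 20/3 = 20/3, so φ(20) > 20/3.
n = 21: φ(21) = 12 and 21/3 = 7, so φ(21) > 21/3.
n = 22: φ(22) = 10 and 22/3 = 22/3, so φ(22) > 22/3.
n = 23: φ(23) = 22 and 23/3 = 23/3, so φ(23) > 23/3.
n = 24: φ(24) = 8 and 24/3 = 8, so φ(24) ≤ 24/3.
So n = 24 is the smallest counterexample.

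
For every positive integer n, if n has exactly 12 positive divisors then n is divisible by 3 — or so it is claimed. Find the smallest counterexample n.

We need the least positive integer n for which n has exactly 12 positive divisors but n is not divisible by 3.
The first 8 eligible values, up to n = 132, all satisfy the conclusion.
n = 140: τ(140) = 12; 140 mod 3 = 2.
Hence n = 140 is a counterexample.

n = 140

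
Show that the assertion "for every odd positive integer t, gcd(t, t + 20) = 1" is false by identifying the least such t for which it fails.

t = 5

For t = 1, 3 the conclusion holds.
t = 5: gcd(5, 25) = 5.
So t = 5 is the smallest counterexample.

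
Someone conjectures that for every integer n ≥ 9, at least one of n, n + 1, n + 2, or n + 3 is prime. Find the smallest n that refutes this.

n = 24

A counterexample is any integer n ≥ 9 such that n, n + 1, n + 2, n + 3 are all composite; we check each in order.
For n = 9, 10, 11, 12, …, 21, 22, 23 the conclusion holds.
n = 24: 24 = 2 × 12; 25 = 5 × 5; 26 = 2 × 13; 27 = 3 × 9 — all composite.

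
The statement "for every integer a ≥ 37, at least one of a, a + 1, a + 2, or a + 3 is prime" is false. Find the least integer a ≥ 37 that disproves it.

A counterexample is any integer a ≥ 37 such that a, a + 1, a + 2, a + 3 are all composite; we check each in order.
For a = 37, 38, 39, 40, …, 45, 46, 47 the conclusion holds.
a = 48: 48 = 2 × 24; 49 = 7 × 7; 50 = 2 × 25; 51 = 3 × 17 — all composite.
So a = 48 is the smallest counterexample.

a = 48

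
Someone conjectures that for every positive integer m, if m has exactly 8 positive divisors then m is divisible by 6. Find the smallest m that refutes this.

For m = 24, 30 the conclusion holds.
m = 40: τ(40) = 8; 40 mod 6 = 4.

m = 40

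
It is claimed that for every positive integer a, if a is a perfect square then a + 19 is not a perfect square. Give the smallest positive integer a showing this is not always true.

a = 81

We need the least positive integer a for which a is a perfect square but a + 19 is a perfect square.
For a = 1, 4, 9, 16, 25, 36, 49, 64 the conclusion holds.
a = 81: 81 = 9² and 81 + 19 = 100 = 10².
So a = 81 is the smallest counterexample.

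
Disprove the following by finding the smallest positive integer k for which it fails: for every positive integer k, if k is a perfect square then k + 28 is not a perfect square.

For k = 1, 4, 9, 16, 25 the conclusion holds.
k = 36: 36 = 6² and 36 + 28 = 64 = 8².

k = 36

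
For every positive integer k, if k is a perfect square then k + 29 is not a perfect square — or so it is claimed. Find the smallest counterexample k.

A counterexample is any positive integer k such that k is a perfect square but k + 29 is a perfect square; we check each in order.
For k = 1, 4, 9, 16, …, 121, 144, 169 the conclusion holds.
k = 196: 196 = 14² and 196 + 29 = 225 = 15².
Hence k = 196 is a counterexample.

k = 196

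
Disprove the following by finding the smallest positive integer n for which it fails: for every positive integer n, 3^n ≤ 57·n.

n = 6

The first 5 eligible values, up to n = 5, all satisfy the conclusion.
n = 6: 3^n = 729 and 57·n = 342, so 729 > 342.
So n = 6 is the smallest counterexample.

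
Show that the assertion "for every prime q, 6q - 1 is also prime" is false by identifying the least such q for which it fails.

q = 11

Check each prime q in order until 6q - 1 is not prime.
The first 4 eligible values, up to q = 7, all satisfy the conclusion.
q = 11: 6q - 1 = 65 = 5 × 13, not prime.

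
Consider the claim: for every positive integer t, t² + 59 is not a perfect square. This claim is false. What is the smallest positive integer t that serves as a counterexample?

t = 29

The first 28 eligible values, up to t = 28, all satisfy the conclusion.
t = 29: 29² + 59 = 900 = 30², a perfect square.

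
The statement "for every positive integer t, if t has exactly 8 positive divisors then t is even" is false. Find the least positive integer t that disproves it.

t = 105

A counterexample is any positive integer t such that t has exactly 8 positive divisors but t is odd; we check each in order.
For t = 24, 30, 40, 42, …, 88, 102, 104 the conclusion holds.
t = 105: divisors of 105: 1, 3, 5, 7, 15, 21, 35, 105; 105 is odd.
Thus t = 105 disproves the claim, and no smaller t works.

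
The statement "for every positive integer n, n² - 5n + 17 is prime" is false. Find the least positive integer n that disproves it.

We need the least positive integer n for which n² - 5n + 17 is not prime.
For n = 1, 2, 3, 4, …, 10, 11, 12 the conclusion holds.
n = 13: n² - 5n + 17 = 121 = 11 × 11, composite.

n = 13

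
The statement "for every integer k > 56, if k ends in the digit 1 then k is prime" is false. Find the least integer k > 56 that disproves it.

A counterexample is any integer k > 56 such that k ends in the digit 1 but k is not prime; we check each in order.
k = 61: 61 ends in 1 and is prime.
k = 71: 71 ends in 1 and is prime.
k = 81: 81 ends in 1; 81 = 3 × 27, composite.

k = 81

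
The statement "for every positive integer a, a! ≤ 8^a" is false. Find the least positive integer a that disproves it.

Check each positive integer a in order until a! > 8^a.
The first 19 eligible values, up to a = 19, all satisfy the conclusion.
a = 20: a! = 2432902008176640000 and 8^a = 1152921504606846976, so 2432902008176640000 > 1152921504606846976.

a = 20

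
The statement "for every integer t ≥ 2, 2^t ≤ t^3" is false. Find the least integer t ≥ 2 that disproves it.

t = 10

t = 2: 2^t = 4 and t^3 = 8, so 4 ≤ 8.
t = 3: 2^t = 8 and t^3 = 27, so 8 ≤ 27.
t = 4: 2^t = 16 and t^3 = 64, so 16 ≤ 64.
t = 5: 2^t = 32 and t^3 = 125, so 32 ≤ 125.
t = 6: 2^t = 64 and t^3 = 216, so 64 ≤ 216.
t = 7: 2^t = 128 and t^3 = 343, so 128 ≤ 343.
t = 8: 2^t = 256 and t^3 = 512, so 256 ≤ 512.
t = 9: 2^t = 512 and t^3 = 729, so 512 ≤ 729.
t = 10: 2^t = 1024 and t^3 = 1000, so 1024 > 1000.
Thus t = 10 disproves the claim, and no smaller t works.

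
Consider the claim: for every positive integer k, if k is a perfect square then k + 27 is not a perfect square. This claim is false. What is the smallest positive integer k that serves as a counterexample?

k = 9

For k = 1, 4 the conclusion holds.
k = 9: 9 = 3² and 9 + 27 = 36 = 6².
Thus k = 9 disproves the claim, and no smaller k works.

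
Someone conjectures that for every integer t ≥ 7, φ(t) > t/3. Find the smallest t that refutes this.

We need the least integer t ≥ 7 for which the claim fails.
The first 5 eligible values, up to t = 11, all satisfy the conclusion.
t = 12: φ(12) = 4 and 12/3 = 4, so φ(12) ≤ 12/3.

t = 12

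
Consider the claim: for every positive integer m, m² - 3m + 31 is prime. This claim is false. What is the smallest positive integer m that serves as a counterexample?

m = 1: m² - 3m + 31 = 29, prime.
m = 2: m² - 3m + 31 = 29, prime.
m = 3: m² - 3m + 31 = 31, prime.
m = 4: m² - 3m + 31 = 35 = 5 × 7, composite.
So m = 4 is the smallest counterexample.

m = 4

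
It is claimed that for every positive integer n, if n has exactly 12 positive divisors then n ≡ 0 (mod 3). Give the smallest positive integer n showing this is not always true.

n = 60: τ(60) = 12; 60 ≡ 0 (mod 3).
n = 72: τ(72) = 12; 72 ≡ 0 (mod 3).
n = 84: τ(84) = 12; 84 ≡ 0 (mod 3).
n = 90: τ(90) = 12; 90 ≡ 0 (mod 3).
n = 96: τ(96) = 12; 96 ≡ 0 (mod 3).
n = 108: τ(108) = 12; 108 ≡ 0 (mod 3).
n = 126: τ(126) = 12; 126 ≡ 0 (mod 3).
n = 132: τ(132) = 12; 132 ≡ 0 (mod 3).
n = 140: τ(140) = 12; 140 ≡ 2 (mod 3).

n = 140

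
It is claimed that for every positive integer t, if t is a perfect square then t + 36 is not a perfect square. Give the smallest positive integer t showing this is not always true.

A counterexample is any positive integer t such that t is a perfect square but t + 36 is a perfect square; we check each in order.
The first 7 eligible values, up to t = 49, all satisfy the conclusion.
t = 64: 64 = 8² and 64 + 36 = 100 = 10².

t = 64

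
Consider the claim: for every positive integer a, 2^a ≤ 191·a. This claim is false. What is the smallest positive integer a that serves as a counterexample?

We need the least positive integer a for which 2^a > 191·a.
The first 11 eligible values, up to a = 11, all satisfy the conclusion.
a = 12: 2^a = 4096 and 191·a = 2292, so 4096 > 2292.
Thus a = 12 disproves the claim, and no smaller a works.

a = 12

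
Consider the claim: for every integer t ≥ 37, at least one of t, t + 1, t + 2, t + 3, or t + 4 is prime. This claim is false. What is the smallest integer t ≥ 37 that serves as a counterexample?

t = 48

We need the least integer t ≥ 37 for which t, t + 1, t + 2, t + 3, t + 4 are all composite.
The first 11 eligible values, up to t = 47, all satisfy the conclusion.
t = 48: 48 = 2 × 24; 49 = 7 × 7; 50 = 2 × 25; 51 = 3 × 17; 52 = 2 × 26 — all composite.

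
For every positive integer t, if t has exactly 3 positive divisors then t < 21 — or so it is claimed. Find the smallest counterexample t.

We need the least positive integer t for which t has exactly 3 positive divisors but the claim fails.
For t = 4, 9 the conclusion holds.
t = 25: τ(25) = 3; 25 ≥ 21.

t = 25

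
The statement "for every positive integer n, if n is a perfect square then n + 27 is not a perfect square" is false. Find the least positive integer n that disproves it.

n = 1: 1 + 27 = 28, not a perfect square.
n = 4: 4 + 27 = 31, not a perfect square.
n = 9: 9 = 3² and 9 + 27 = 36 = 6².

n = 9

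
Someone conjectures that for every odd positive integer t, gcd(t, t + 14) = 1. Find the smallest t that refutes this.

t = 1: gcd(1, 15) = 1.
t = 3: gcd(3, 17) = 1.
t = 5: gcd(5, 19) = 1.
t = 7: gcd(7, 21) = 7.

t = 7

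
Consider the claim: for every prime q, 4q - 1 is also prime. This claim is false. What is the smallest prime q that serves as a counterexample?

q = 7

We need the least prime q for which 4q - 1 is not prime.
For q = 2, 3, 5 the conclusion holds.
q = 7: 4q - 1 = 27 = 3 × 9, not prime.
So q = 7 is the smallest counterexample.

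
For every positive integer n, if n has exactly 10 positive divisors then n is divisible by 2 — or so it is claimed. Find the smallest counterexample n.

n = 405

A counterexample is any positive integer n such that n has exactly 10 positive divisors but n is not divisible by 2; we check each in order.
The first 9 eligible values, up to n = 368, all satisfy the conclusion.
n = 405: τ(405) = 10; 405 mod 2 = 1.
So n = 405 is the smallest counterexample.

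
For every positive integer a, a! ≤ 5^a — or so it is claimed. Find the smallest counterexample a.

For a = 1, 2, 3, 4, …, 9, 10, 11 the conclusion holds.
a = 12: a! = 479001600 and 5^a = 244140625, so 479001600 > 244140625.

a = 12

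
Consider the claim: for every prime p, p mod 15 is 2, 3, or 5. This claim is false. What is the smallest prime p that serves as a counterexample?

A counterexample is any prime p such that the claim fails; we check each in order.
p = 2: 2 mod 15 = 2.
p = 3: 3 mod 15 = 3.
p = 5: 5 mod 15 = 5.
p = 7: 7 mod 15 = 7 — not in {2, 3, 5}.

p = 7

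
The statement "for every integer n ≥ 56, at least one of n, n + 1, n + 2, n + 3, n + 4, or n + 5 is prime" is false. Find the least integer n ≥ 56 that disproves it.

n = 90

For n = 56, 57, 58, 59, …, 87, 88, 89 the conclusion holds.
n = 90: 90 = 2 × 45; 91 = 7 × 13; 92 = 2 × 46; 93 = 3 × 31; 94 = 2 × 47; 95 = 5 × 19 — all composite.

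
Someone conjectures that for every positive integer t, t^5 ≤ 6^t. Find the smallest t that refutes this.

t = 3

For t = 1, 2 the conclusion holds.
t = 3: t^5 = 243 and 6^t = 216, so 243 > 216.
So t = 3 is the smallest counterexample.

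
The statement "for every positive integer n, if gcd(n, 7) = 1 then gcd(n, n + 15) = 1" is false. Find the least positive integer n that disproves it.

n = 3

n = 1: gcd(1, 16) = 1.
n = 2: gcd(2, 17) = 1.
n = 3: gcd(3, 18) = 3.
Hence n = 3 is a counterexample.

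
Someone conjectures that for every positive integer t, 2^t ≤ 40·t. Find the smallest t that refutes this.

We need the least positive integer t for which 2^t > 40·t.
For t = 1, 2, 3, 4, 5, 6, 7, 8 the conclusion holds.
t = 9: 2^t = 512 and 40·t = 360, so 512 > 360.
Hence t = 9 is a counterexample.

t = 9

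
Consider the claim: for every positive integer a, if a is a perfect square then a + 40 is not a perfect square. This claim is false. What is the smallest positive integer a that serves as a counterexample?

A counterexample is any positive integer a such that a is a perfect square but a + 40 is a perfect square; we check each in order.
For a = 1, 4 the conclusion holds.
a = 9: 9 = 3² and 9 + 40 = 49 = 7².
So a = 9 is the smallest counterexample.

a = 9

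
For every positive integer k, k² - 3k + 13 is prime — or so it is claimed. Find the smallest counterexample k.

We need the least positive integer k for which k² - 3k + 13 is not prime.
For k = 1, 2, 3, 4, …, 9, 10, 11 the conclusion holds.
k = 12: k² - 3k + 13 = 121 = 11 × 11, composite.
Hence k = 12 is a counterexample.

k = 12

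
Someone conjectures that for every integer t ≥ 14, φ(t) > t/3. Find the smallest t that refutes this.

Check each integer t ≥ 14 in order until the claim fails.
t = 14: φ(14) = 6 and 14/3 = 14/3, so φ(14) > 14/3.
t = 15: φ(15) = 8 and 15/3 = 5, so φ(15) > 15/3.
t = 16: φ(16) = 8 and 16/3 = 16/3, so φ(16) > 16/3.
t = 17: φ(17) = 16 and 17/3 = 17/3, so φ(17) > 17/3.
t = 18: φ(18) = 6 and 18/3 = 6, so φ(18) ≤ 18/3.

t = 18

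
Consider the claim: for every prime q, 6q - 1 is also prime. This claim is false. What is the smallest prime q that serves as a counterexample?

The first 4 eligible values, up to q = 7, all satisfy the conclusion.
q = 11: 6q - 1 = 65 = 5 × 13, not prime.
Hence q = 11 is a counterexample.

q = 11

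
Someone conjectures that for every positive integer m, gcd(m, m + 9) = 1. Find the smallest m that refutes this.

m = 3

A counterexample is any positive integer m such that gcd(m, m + 9) > 1; we check each in order.
For m = 1, 2 the conclusion holds.
m = 3: gcd(3, 12) = 3.
So m = 3 is the smallest counterexample.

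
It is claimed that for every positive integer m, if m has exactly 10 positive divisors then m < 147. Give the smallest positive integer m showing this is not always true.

m = 162

A counterexample is any positive integer m such that m has exactly 10 positive divisors but the claim fails; we check each in order.
For m = 48, 80, 112 the conclusion holds.
m = 162: τ(162) = 10; 162 ≥ 147.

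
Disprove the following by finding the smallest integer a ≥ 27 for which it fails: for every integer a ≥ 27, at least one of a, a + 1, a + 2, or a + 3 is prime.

a = 32

a = 27: 29 is prime.
a = 28: 29 is prime.
a = 29: 29 is prime.
a = 30: 31 is prime.
a = 31: 31 is prime.
a = 32: 32 = 2 × 16; 33 = 3 × 11; 34 = 2 × 17; 35 = 5 × 7 — all composite.
So a = 32 is the smallest counterexample.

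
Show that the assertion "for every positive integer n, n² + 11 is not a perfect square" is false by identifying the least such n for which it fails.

Check each positive integer n in order until n² + 11 is a perfect square.
n = 1: 1² + 11 = 12, not a perfect square.
n = 2: 2² + 11 = 15, not a perfect square.
n = 3: 3² + 11 = 20, not a perfect square.
n = 4: 4² + 11 = 27, not a perfect square.
n = 5: 5² + 11 = 36 = 6², a perfect square.

n = 5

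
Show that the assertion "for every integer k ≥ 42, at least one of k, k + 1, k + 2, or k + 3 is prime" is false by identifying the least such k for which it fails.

Check each integer k ≥ 42 in order until k, k + 1, k + 2, k + 3 are all composite.
k = 42: 43 is prime.
k = 43: 43 is prime.
k = 44: 47 is prime.
k = 45: 47 is prime.
k = 46: 47 is prime.
k = 47: 47 is prime.
k = 48: 48 = 2 × 24; 49 = 7 × 7; 50 = 2 × 25; 51 = 3 × 17 — all composite.

k = 48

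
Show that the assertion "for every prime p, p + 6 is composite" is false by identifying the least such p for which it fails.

p = 5

p = 2: p + 6 = 8 = 2 × 4, composite.
p = 3: p + 6 = 9 = 3 × 3, composite.
p = 5: p + 6 = 11, prime — not composite.
Thus p = 5 disproves the claim, and no smaller p works.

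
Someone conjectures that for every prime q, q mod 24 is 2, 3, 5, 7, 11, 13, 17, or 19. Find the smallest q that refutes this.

q = 23

We need the least prime q for which the claim fails.
For q = 2, 3, 5, 7, 11, 13, 17, 19 the conclusion holds.
q = 23: 23 mod 24 = 23 — not in {2, 3, 5, 7, 11, 13, 17, 19}.
Thus q = 23 disproves the claim, and no smaller q works.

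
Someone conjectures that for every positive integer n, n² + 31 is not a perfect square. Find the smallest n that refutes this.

For n = 1, 2, 3, 4, …, 12, 13, 14 the conclusion holds.
n = 15: 15² + 31 = 256 = 16², a perfect square.
Thus n = 15 disproves the claim, and no smaller n works.

n = 15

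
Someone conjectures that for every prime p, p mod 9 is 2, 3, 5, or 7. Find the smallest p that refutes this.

p = 13

A counterexample is any prime p such that the claim fails; we check each in order.
p = 2: 2 mod 9 = 2.
p = 3: 3 mod 9 = 3.
p = 5: 5 mod 9 = 5.
p = 7: 7 mod 9 = 7.
p = 11: 11 mod 9 = 2.
p = 13: 13 mod 9 = 4 — not in {2, 3, 5, 7}.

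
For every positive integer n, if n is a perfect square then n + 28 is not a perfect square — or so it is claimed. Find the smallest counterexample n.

n = 36

Check each positive integer n in order until n is a perfect square but n + 28 is a perfect square.
The first 5 eligible values, up to n = 25, all satisfy the conclusion.
n = 36: 36 = 6² and 36 + 28 = 64 = 8².
Thus n = 36 disproves the claim, and no smaller n works.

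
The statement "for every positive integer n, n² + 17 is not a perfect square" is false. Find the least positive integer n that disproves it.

A counterexample is any positive integer n such that n² + 17 is a perfect square; we check each in order.
n = 1: 1² + 17 = 18, not a perfect square.
n = 2: 2² + 17 = 21, not a perfect square.
n = 3: 3² + 17 = 26, not a perfect square.
n = 4: 4² + 17 = 33, not a perfect square.
n = 5: 5² + 17 = 42, not a perfect square.
n = 6: 6² + 17 = 53, not a perfect square.
n = 7: 7² + 17 = 66, not a perfect square.
n = 8: 8² + 17 = 81 = 9², a perfect square.
So n = 8 is the smallest counterexample.

n = 8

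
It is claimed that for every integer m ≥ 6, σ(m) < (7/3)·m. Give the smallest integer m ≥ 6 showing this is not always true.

Check each integer m ≥ 6 in order until the claim fails.
The first 6 eligible values, up to m = 11, all satisfy the conclusion.
m = 12: σ(12) = 28; 28 ≥ 28.

m = 12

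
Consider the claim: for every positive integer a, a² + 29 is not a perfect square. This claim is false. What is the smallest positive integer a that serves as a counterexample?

The first 13 eligible values, up to a = 13, all satisfy the conclusion.
a = 14: 14² + 29 = 225 = 15², a perfect square.
So a = 14 is the smallest counterexample.

a = 14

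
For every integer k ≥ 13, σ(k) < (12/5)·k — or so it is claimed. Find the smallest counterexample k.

k = 24

For k = 13, 14, 15, 16, …, 21, 22, 23 the conclusion holds.
k = 24: σ(24) = 60; 60 ≥ 288/5.
So k = 24 is the smallest counterexample.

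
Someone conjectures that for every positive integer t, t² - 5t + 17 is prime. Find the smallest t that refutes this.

t = 13

We need the least positive integer t for which t² - 5t + 17 is not prime.
For t = 1, 2, 3, 4, …, 10, 11, 12 the conclusion holds.
t = 13: t² - 5t + 17 = 121 = 11 × 11, composite.
So t = 13 is the smallest counterexample.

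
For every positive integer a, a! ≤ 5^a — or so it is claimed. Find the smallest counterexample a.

a = 12

For a = 1, 2, 3, 4, …, 9, 10, 11 the conclusion holds.
a = 12: a! = 479001600 and 5^a = 244140625, so 479001600 > 244140625.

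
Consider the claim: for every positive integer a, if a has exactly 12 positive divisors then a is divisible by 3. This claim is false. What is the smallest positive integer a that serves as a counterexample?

We need the least positive integer a for which a has exactly 12 positive divisors but a is not divisible by 3.
a = 60: τ(60) = 12; 60 mod 3 = 0.
a = 72: τ(72) = 12; 72 mod 3 = 0.
a = 84: τ(84) = 12; 84 mod 3 = 0.
a = 90: τ(90) = 12; 90 mod 3 = 0.
a = 96: τ(96) = 12; 96 mod 3 = 0.
a = 108: τ(108) = 12; 108 mod 3 = 0.
a = 126: τ(126) = 12; 126 mod 3 = 0.
a = 132: τ(132) = 12; 132 mod 3 = 0.
a = 140: τ(140) = 12; 140 mod 3 = 2.
Hence a = 140 is a counterexample.

a = 140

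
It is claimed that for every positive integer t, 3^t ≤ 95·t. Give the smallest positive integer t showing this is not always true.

t = 6

We need the least positive integer t for which 3^t > 95·t.
t = 1: 3^t = 3 and 95·t = 95, so 3 ≤ 95.
t = 2: 3^t = 9 and 95·t = 190, so 9 ≤ 190.
t = 3: 3^t = 27 and 95·t = 285, so 27 ≤ 285.
t = 4: 3^t = 81 and 95·t = 380, so 81 ≤ 380.
t = 5: 3^t = 243 and 95·t = 475, so 243 ≤ 475.
t = 6: 3^t = 729 and 95·t = 570, so 729 > 570.
So t = 6 is the smallest counterexample.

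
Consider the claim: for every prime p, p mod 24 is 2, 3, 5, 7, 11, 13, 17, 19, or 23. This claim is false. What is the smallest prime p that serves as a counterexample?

A counterexample is any prime p such that the claim fails; we check each in order.
The first 20 eligible values, up to p = 71, all satisfy the conclusion.
p = 73: 73 mod 24 = 1 — not in {2, 3, 5, 7, 11, 13, 17, 19, 23}.

p = 73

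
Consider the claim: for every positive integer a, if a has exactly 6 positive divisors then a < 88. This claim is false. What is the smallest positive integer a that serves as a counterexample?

A counterexample is any positive integer a such that a has exactly 6 positive divisors but the claim fails; we check each in order.
The first 13 eligible values, up to a = 76, all satisfy the conclusion.
a = 92: τ(92) = 6; 92 ≥ 88.
Thus a = 92 disproves the claim, and no smaller a works.

a = 92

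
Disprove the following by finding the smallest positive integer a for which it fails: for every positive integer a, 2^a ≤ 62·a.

A counterexample is any positive integer a such that 2^a > 62·a; we check each in order.
For a = 1, 2, 3, 4, 5, 6, 7, 8, 9 the conclusion holds.
a = 10: 2^a = 1024 and 62·a = 620, so 1024 > 620.
So a = 10 is the smallest counterexample.

a = 10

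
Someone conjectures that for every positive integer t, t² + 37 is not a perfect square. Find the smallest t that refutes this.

A counterexample is any positive integer t such that t² + 37 is a perfect square; we check each in order.
For t = 1, 2, 3, 4, …, 15, 16, 17 the conclusion holds.
t = 18: 18² + 37 = 361 = 19², a perfect square.

t = 18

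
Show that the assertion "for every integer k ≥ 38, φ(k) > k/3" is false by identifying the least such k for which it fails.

k = 42

For k = 38, 39, 40, 41 the conclusion holds.
k = 42: φ(42) = 12 and 42/3 = 14, so φ(42) ≤ 42/3.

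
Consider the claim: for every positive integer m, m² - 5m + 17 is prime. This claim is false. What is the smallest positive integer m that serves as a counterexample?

For m = 1, 2, 3, 4, …, 10, 11, 12 the conclusion holds.
m = 13: m² - 5m + 17 = 121 = 11 × 11, composite.

m = 13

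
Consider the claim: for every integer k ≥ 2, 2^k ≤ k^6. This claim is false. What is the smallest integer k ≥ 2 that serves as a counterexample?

A counterexample is any integer k ≥ 2 such that 2^k > k^6; we check each in order.
The first 28 eligible values, up to k = 29, all satisfy the conclusion.
k = 30: 2^k = 1073741824 and k^6 = 729000000, so 1073741824 > 729000000.
So k = 30 is the smallest counterexample.

k = 30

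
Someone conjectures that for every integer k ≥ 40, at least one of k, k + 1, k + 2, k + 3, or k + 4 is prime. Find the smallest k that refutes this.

k = 48

A counterexample is any integer k ≥ 40 such that k, k + 1, k + 2, k + 3, k + 4 are all composite; we check each in order.
For k = 40, 41, 42, 43, 44, 45, 46, 47 the conclusion holds.
k = 48: 48 = 2 × 24; 49 = 7 × 7; 50 = 2 × 25; 51 = 3 × 17; 52 = 2 × 26 — all composite.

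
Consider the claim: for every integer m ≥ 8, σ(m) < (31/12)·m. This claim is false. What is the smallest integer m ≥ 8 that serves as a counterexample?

m = 48

For m = 8, 9, 10, 11, …, 45, 46, 47 the conclusion holds.
m = 48: σ(48) = 124; 124 ≥ 124.
Thus m = 48 disproves the claim, and no smaller m works.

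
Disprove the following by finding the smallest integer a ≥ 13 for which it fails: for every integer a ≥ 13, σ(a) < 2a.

a = 18

We need the least integer a ≥ 13 for which the claim fails.
For a = 13, 14, 15, 16, 17 the conclusion holds.
a = 18: σ(18) = 39; 39 ≥ 36.
So a = 18 is the smallest counterexample.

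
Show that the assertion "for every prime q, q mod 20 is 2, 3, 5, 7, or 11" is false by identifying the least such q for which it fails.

A counterexample is any prime q such that the claim fails; we check each in order.
q = 2: 2 mod 20 = 2.
q = 3: 3 mod 20 = 3.
q = 5: 5 mod 20 = 5.
q = 7: 7 mod 20 = 7.
q = 11: 11 mod 20 = 11.
q = 13: 13 mod 20 = 13 — not in {2, 3, 5, 7, 11}.
So q = 13 is the smallest counterexample.

q = 13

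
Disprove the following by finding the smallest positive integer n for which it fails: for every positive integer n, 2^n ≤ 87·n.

n = 10

For n = 1, 2, 3, 4, 5, 6, 7, 8, 9 the conclusion holds.
n = 10: 2^n = 1024 and 87·n = 870, so 1024 > 870.
Hence n = 10 is a counterexample.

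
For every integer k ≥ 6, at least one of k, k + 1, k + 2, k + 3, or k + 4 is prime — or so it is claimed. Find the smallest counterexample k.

k = 24

A counterexample is any integer k ≥ 6 such that k, k + 1, k + 2, k + 3, k + 4 are all composite; we check each in order.
The first 18 eligible values, up to k = 23, all satisfy the conclusion.
k = 24: 24 = 2 × 12; 25 = 5 × 5; 26 = 2 × 13; 27 = 3 × 9; 28 = 2 × 14 — all composite.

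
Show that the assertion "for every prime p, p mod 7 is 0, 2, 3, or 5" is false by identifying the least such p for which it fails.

The first 4 eligible values, up to p = 7, all satisfy the conclusion.
p = 11: 11 mod 7 = 4 — not in {0, 2, 3, 5}.
Thus p = 11 disproves the claim, and no smaller p works.

p = 11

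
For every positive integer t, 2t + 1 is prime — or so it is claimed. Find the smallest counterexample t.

t = 1: 2t + 1 = 3, prime.
t = 2: 2t + 1 = 5, prime.
t = 3: 2t + 1 = 7, prime.
t = 4: 2t + 1 = 9 = 3 × 3, composite.
Thus t = 4 disproves the claim, and no smaller t works.

t = 4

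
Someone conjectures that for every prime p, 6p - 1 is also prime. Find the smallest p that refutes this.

We need the least prime p for which 6p - 1 is not prime.
For p = 2, 3, 5, 7 the conclusion holds.
p = 11: 6p - 1 = 65 = 5 × 13, not prime.
So p = 11 is the smallest counterexample.

p = 11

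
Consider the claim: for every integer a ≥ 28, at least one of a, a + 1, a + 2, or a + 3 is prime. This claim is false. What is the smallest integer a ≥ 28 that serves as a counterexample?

a = 32

A counterexample is any integer a ≥ 28 such that a, a + 1, a + 2, a + 3 are all composite; we check each in order.
For a = 28, 29, 30, 31 the conclusion holds.
a = 32: 32 = 2 × 16; 33 = 3 × 11; 34 = 2 × 17; 35 = 5 × 7 — all composite.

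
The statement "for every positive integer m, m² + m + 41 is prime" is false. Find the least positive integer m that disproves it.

Check each positive integer m in order until m² + m + 41 is not prime.
The first 39 eligible values, up to m = 39, all satisfy the conclusion.
m = 40: m² + m + 41 = 1681 = 41 × 41, composite.

m = 40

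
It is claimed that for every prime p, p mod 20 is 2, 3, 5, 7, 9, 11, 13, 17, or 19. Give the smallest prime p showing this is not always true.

p = 41

A counterexample is any prime p such that the claim fails; we check each in order.
For p = 2, 3, 5, 7, …, 29, 31, 37 the conclusion holds.
p = 41: 41 mod 20 = 1 — not in {2, 3, 5, 7, 9, 11, 13, 17, 19}.
Thus p = 41 disproves the claim, and no smaller p works.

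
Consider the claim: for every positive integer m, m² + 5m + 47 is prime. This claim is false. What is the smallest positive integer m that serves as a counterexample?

We need the least positive integer m for which m² + 5m + 47 is not prime.
For m = 1, 2, 3, 4, …, 35, 36, 37 the conclusion holds.
m = 38: m² + 5m + 47 = 1681 = 41 × 41, composite.

m = 38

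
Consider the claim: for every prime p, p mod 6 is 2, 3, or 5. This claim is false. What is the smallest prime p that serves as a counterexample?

p = 2: 2 mod 6 = 2.
p = 3: 3 mod 6 = 3.
p = 5: 5 mod 6 = 5.
p = 7: 7 mod 6 = 1 — not in {2, 3, 5}.
Thus p = 7 disproves the claim, and no smaller p works.

p = 7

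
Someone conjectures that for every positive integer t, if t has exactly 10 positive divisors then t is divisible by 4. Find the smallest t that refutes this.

Check each positive integer t in order until t has exactly 10 positive divisors but t is not divisible by 4.
t = 48: τ(48) = 10; 48 mod 4 = 0.
t = 80: τ(80) = 10; 80 mod 4 = 0.
t = 112: τ(112) = 10; 112 mod 4 = 0.
t = 162: τ(162) = 10; 162 mod 4 = 2.
Thus t = 162 disproves the claim, and no smaller t works.

t = 162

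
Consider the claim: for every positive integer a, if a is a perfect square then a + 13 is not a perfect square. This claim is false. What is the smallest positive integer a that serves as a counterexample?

a = 36

We need the least positive integer a for which a is a perfect square but a + 13 is a perfect square.
The first 5 eligible values, up to a = 25, all satisfy the conclusion.
a = 36: 36 = 6² and 36 + 13 = 49 = 7².
Thus a = 36 disproves the claim, and no smaller a works.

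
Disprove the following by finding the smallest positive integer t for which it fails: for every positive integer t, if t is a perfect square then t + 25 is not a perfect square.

t = 144

A counterexample is any positive integer t such that t is a perfect square but t + 25 is a perfect square; we check each in order.
The first 11 eligible values, up to t = 121, all satisfy the conclusion.
t = 144: 144 = 12² and 144 + 25 = 169 = 13².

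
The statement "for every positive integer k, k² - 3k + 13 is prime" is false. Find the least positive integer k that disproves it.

k = 12

We need the least positive integer k for which k² - 3k + 13 is not prime.
The first 11 eligible values, up to k = 11, all satisfy the conclusion.
k = 12: k² - 3k + 13 = 121 = 11 × 11, composite.
So k = 12 is the smallest counterexample.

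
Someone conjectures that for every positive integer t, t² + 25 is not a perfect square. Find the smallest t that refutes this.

For t = 1, 2, 3, 4, …, 9, 10, 11 the conclusion holds.
t = 12: 12² + 25 = 169 = 13², a perfect square.

t = 12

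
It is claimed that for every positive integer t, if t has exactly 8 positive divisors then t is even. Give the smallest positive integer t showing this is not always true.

We need the least positive integer t for which t has exactly 8 positive divisors but t is odd.
The first 12 eligible values, up to t = 104, all satisfy the conclusion.
t = 105: divisors of 105: 1, 3, 5, 7, 15, 21, 35, 105; 105 is odd.
So t = 105 is the smallest counterexample.

t = 105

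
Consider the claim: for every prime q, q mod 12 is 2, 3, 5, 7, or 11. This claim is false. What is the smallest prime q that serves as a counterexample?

q = 13

For q = 2, 3, 5, 7, 11 the conclusion holds.
q = 13: 13 mod 12 = 1 — not in {2, 3, 5, 7, 11}.
Thus q = 13 disproves the claim, and no smaller q works.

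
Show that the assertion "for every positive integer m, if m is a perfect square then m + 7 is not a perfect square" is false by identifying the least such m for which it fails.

Check each positive integer m in order until m is a perfect square but m + 7 is a perfect square.
m = 1: 1 + 7 = 8, not a perfect square.
m = 4: 4 + 7 = 11, not a perfect square.
m = 9: 9 = 3² and 9 + 7 = 16 = 4².

m = 9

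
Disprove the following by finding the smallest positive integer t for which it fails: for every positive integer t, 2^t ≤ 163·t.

t = 11

Check each positive integer t in order until 2^t > 163·t.
For t = 1, 2, 3, 4, 5, 6, 7, 8, 9, 10 the conclusion holds.
t = 11: 2^t = 2048 and 163·t = 1793, so 2048 > 1793.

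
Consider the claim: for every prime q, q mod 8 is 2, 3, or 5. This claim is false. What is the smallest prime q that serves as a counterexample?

q = 7

Check each prime q in order until the claim fails.
For q = 2, 3, 5 the conclusion holds.
q = 7: 7 mod 8 = 7 — not in {2, 3, 5}.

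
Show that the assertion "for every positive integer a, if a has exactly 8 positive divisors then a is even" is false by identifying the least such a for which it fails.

Check each positive integer a in order until a has exactly 8 positive divisors but a is odd.
For a = 24, 30, 40, 42, …, 88, 102, 104 the conclusion holds.
a = 105: divisors of 105: 1, 3, 5, 7, 15, 21, 35, 105; 105 is odd.
So a = 105 is the smallest counterexample.

a = 105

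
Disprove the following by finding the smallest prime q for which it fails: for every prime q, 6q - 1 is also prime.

Check each prime q in order until 6q - 1 is not prime.
The first 4 eligible values, up to q = 7, all satisfy the conclusion.
q = 11: 6q - 1 = 65 = 5 × 13, not prime.
So q = 11 is the smallest counterexample.

q = 11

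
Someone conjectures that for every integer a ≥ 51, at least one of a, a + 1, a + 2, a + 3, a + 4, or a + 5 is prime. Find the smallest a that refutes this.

For a = 51, 52, 53, 54, …, 87, 88, 89 the conclusion holds.
a = 90: 90 = 2 × 45; 91 = 7 × 13; 92 = 2 × 46; 93 = 3 × 31; 94 = 2 × 47; 95 = 5 × 19 — all composite.

a = 90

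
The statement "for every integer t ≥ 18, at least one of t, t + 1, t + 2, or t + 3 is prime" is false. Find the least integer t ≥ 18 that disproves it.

t = 24

A counterexample is any integer t ≥ 18 such that t, t + 1, t + 2, t + 3 are all composite; we check each in order.
t = 18: 19 is prime.
t = 19: 19 is prime.
t = 20: 23 is prime.
t = 21: 23 is prime.
t = 22: 23 is prime.
t = 23: 23 is prime.
t = 24: 24 = 2 × 12; 25 = 5 × 5; 26 = 2 × 13; 27 = 3 × 9 — all composite.
Hence t = 24 is a counterexample.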